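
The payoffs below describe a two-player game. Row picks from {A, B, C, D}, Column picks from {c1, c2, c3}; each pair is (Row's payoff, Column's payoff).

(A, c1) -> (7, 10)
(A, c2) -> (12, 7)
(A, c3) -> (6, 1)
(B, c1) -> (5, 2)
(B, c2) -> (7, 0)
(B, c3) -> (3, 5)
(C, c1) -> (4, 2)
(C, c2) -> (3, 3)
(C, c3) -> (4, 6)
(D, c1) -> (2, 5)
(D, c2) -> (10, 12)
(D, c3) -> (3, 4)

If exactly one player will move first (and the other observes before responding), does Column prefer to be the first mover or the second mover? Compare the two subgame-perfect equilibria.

second

If Row leads: Column's best replies are A→c1, B→c3, C→c3, D→c2; Row's induced payoffs 7, 3, 4, 10; outcome (D, c2), payoffs (10, 12).
If Column leads: Row's best replies are c1→A, c2→A, c3→A; Column's induced payoffs 10, 7, 1; outcome (A, c1), payoffs (7, 10).
Column gets 10 moving first and 12 moving second, so Column prefers to move second.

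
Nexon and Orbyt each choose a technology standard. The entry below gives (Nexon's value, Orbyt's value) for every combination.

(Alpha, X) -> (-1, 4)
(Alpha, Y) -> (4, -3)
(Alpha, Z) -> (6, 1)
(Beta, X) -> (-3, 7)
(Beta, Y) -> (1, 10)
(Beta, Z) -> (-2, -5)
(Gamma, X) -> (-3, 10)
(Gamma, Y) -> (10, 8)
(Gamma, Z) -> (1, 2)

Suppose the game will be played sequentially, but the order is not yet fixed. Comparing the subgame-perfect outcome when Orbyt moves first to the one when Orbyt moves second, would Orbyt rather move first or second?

second

If Nexon leads: Orbyt's best replies are Alpha→X, Beta→Y, Gamma→X; Nexon's induced payoffs -1, 1, -3; outcome (Beta, Y), payoffs (1, 10).
If Orbyt leads: Nexon's best replies are X→Alpha, Y→Gamma, Z→Alpha; Orbyt's induced payoffs 4, 8, 1; outcome (Gamma, Y), payoffs (10, 8).
Orbyt gets 8 moving first and 10 moving second, so Orbyt prefers to move second.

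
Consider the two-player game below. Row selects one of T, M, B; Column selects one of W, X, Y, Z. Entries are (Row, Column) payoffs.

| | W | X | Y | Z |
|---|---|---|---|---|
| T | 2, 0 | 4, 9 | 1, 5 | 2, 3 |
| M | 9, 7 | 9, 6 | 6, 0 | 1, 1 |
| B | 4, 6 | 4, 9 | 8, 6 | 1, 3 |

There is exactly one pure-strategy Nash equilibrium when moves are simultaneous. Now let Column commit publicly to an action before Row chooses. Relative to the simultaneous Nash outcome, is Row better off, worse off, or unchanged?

unchanged

Backward induction with Column moving first.
- W: BR = M, leader payoff 7.
- X: BR = M, leader payoff 6.
- Y: BR = B, leader payoff 6.
- Z: BR = T, leader payoff 3.
Among 7, 6, 6, 3, the best is 7 at W. Subgame-perfect outcome: (M, W) with payoffs (9, 7).
For the simultaneous game, intersect best replies.
Row's best replies: W→M; X→M; Y→B; Z→T.
Column's best replies: T→X; M→W; B→X.
Only (M, W) has each player best-responding; Nash payoffs (9, 7).
Row earns 9 sequentially versus 9 at the Nash outcome: unchanged.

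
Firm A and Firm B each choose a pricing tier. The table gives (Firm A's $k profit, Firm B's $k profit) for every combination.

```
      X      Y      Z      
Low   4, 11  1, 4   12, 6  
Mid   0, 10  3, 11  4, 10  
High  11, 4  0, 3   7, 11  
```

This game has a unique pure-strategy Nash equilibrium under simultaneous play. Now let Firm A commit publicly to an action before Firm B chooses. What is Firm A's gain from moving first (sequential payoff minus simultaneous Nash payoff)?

Firm B best-responds to each possible Firm A move:
- Low → Firm B plays X (best of 11, 4, 6); Firm A gets 4.
- Mid → Firm B plays Y (best of 10, 11, 10); Firm A gets 3.
- High → Firm B plays Z (best of 4, 3, 11); Firm A gets 7.
Maximizing over 4, 3, 7, Firm A chooses High. Subgame-perfect outcome: (High, Z) with payoffs (7, 11).
Now find the simultaneous Nash equilibrium.
Firm A's best replies: X→High; Y→Mid; Z→Low.
Firm B's best replies: Low→X; Mid→Y; High→Z.
Only (Mid, Y) has each player best-responding; Nash payoffs (3, 11).
Firm A's commitment gain: 7 − 3 = 4.

4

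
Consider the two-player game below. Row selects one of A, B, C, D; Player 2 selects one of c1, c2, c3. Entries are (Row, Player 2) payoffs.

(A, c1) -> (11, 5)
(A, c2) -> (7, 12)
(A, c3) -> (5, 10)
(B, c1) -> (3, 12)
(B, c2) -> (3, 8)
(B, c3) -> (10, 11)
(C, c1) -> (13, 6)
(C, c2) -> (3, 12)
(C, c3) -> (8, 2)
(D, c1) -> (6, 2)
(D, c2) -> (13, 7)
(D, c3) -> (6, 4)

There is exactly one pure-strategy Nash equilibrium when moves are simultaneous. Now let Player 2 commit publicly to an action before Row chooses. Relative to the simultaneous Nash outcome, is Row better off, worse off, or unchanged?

worse off

Work backward from Row's decision.
- c1 → Row plays C (best of 11, 3, 13, 6); Player 2 gets 6.
- c2 → Row plays D (best of 7, 3, 3, 13); Player 2 gets 7.
- c3 → Row plays B (best of 5, 10, 8, 6); Player 2 gets 11.
Among 6, 7, 11, the best is 11 at c3. Subgame-perfect outcome: (B, c3) with payoffs (10, 11).
Now find the simultaneous Nash equilibrium.
Row's best replies: c1→C; c2→D; c3→B.
Player 2's best replies: A→c2; B→c1; C→c2; D→c2.
The unique mutual best reply is (D, c2), giving (13, 7).
Row earns 10 sequentially versus 13 at the Nash outcome: worse off.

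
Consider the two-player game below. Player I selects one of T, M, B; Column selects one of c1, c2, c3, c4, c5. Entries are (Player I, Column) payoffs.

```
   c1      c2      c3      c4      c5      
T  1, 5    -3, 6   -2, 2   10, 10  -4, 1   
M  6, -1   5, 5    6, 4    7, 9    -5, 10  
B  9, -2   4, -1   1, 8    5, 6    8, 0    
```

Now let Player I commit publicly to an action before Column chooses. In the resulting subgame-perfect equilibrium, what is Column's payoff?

10

Solve by backward induction (Player I leads).
- T: Column compares 5, 6, 2, 10, 1 and picks c4; Player I would get 10.
- M: Column compares -1, 5, 4, 9, 10 and picks c5; Player I would get -5.
- B: Column compares -2, -1, 8, 6, 0 and picks c3; Player I would get 1.
Maximizing over 10, -5, 1, Player I chooses T. Subgame-perfect outcome: (T, c4) with payoffs (10, 10).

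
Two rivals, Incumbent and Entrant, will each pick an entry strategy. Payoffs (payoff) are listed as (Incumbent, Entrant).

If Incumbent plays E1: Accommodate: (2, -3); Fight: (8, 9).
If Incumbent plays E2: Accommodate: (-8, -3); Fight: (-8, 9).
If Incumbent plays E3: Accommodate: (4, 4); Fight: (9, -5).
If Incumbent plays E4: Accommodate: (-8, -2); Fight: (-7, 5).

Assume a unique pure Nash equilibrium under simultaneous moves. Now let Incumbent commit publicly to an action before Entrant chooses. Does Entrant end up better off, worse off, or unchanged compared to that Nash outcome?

Entrant best-responds to each possible Incumbent move:
- E1 → Entrant plays Fight (best of -3, 9); Incumbent gets 8.
- E2 → Entrant plays Fight (best of -3, 9); Incumbent gets -8.
- E3 → Entrant plays Accommodate (best of 4, -5); Incumbent gets 4.
- E4 → Entrant plays Fight (best of -2, 5); Incumbent gets -7.
Among 8, -8, 4, -7, the best is 8 at E1. Subgame-perfect outcome: (E1, Fight) with payoffs (8, 9).
Under simultaneous play:
Incumbent's best replies: Accommodate→E3; Fight→E3.
Entrant's best replies: E1→Fight; E2→Fight; E3→Accommodate; E4→Fight.
The unique mutual best reply is (E3, Accommodate), giving (4, 4).
Entrant earns 9 sequentially versus 4 at the Nash outcome: better off.

better off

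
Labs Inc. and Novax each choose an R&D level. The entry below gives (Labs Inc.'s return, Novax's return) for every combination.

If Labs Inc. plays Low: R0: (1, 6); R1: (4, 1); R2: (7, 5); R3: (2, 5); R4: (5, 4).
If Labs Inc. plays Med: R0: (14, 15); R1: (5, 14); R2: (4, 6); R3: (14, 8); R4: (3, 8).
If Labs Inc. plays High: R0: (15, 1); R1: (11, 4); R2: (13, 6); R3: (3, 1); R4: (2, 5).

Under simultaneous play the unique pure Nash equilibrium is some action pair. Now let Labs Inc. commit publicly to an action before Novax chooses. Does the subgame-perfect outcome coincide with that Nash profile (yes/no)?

no

Novax best-responds to each possible Labs Inc. move:
- Low → Novax plays R0 (best of 6, 1, 5, 5, 4); Labs Inc. gets 1.
- Med → Novax plays R0 (best of 15, 14, 6, 8, 8); Labs Inc. gets 14.
- High → Novax plays R2 (best of 1, 4, 6, 1, 5); Labs Inc. gets 13.
Among 1, 14, 13, the best is 14 at Med. Subgame-perfect outcome: (Med, R0) with payoffs (14, 15).
Under simultaneous play:
Labs Inc.'s best replies: R0→High; R1→High; R2→High; R3→Med; R4→Low.
Novax's best replies: Low→R0; Med→R0; High→R2.
Only (High, R2) has each player best-responding; Nash payoffs (13, 6).
Sequential outcome (Med, R0) differs from the Nash profile (High, R2).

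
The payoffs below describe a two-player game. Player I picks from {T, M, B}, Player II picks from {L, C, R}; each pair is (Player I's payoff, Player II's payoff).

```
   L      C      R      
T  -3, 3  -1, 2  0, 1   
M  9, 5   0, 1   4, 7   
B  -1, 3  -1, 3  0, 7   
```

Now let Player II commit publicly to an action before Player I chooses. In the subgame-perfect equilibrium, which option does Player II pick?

Backward induction with Player II moving first.
- L: Player I compares -3, 9, -1 and picks M; Player II would get 5.
- C: Player I compares -1, 0, -1 and picks M; Player II would get 1.
- R: Player I compares 0, 4, 0 and picks M; Player II would get 7.
Maximizing over 5, 1, 7, Player II chooses R. Subgame-perfect outcome: (M, R) with payoffs (4, 7).

R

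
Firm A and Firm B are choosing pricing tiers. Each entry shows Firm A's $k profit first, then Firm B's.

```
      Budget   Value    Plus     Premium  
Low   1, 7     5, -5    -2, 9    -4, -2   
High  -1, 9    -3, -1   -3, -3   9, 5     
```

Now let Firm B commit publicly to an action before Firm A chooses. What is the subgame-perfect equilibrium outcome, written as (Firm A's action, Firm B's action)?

Solve by backward induction (Firm B leads).
- Budget: BR = Low, leader payoff 7.
- Value: BR = Low, leader payoff -5.
- Plus: BR = Low, leader payoff 9.
- Premium: BR = High, leader payoff 5.
Firm B's induced payoffs are 7, -5, 9, 5, so Firm B commits to Plus. Subgame-perfect outcome: (Low, Plus) with payoffs (-2, 9).

(Low, Plus)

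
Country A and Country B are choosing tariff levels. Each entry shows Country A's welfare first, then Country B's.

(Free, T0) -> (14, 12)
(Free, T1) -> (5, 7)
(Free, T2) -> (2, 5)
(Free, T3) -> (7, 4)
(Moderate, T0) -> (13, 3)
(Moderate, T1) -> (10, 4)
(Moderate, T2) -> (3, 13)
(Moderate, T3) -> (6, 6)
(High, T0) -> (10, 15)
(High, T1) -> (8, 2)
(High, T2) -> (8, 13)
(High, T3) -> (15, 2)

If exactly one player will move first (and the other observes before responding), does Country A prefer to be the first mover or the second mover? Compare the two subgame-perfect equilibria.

first

If Country A leads: Country B's best replies are Free→T0, Moderate→T2, High→T0; Country A's induced payoffs 14, 3, 10; outcome (Free, T0), payoffs (14, 12).
If Country B leads: Country A's best replies are T0→Free, T1→Moderate, T2→High, T3→High; Country B's induced payoffs 12, 4, 13, 2; outcome (High, T2), payoffs (8, 13).
Country A gets 14 moving first and 8 moving second, so Country A prefers to move first.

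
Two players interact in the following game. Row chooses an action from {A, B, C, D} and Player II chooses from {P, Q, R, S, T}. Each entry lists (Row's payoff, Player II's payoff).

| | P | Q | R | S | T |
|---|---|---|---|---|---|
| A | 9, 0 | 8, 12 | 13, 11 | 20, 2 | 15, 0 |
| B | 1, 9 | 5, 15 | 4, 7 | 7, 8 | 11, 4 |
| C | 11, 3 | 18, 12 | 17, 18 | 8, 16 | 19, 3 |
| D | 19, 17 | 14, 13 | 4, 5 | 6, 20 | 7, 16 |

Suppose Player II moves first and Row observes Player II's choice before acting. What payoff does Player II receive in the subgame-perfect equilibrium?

18

Work backward from Row's decision.
- P → Row plays D (best of 9, 1, 11, 19); Player II gets 17.
- Q → Row plays C (best of 8, 5, 18, 14); Player II gets 12.
- R → Row plays C (best of 13, 4, 17, 4); Player II gets 18.
- S → Row plays A (best of 20, 7, 8, 6); Player II gets 2.
- T → Row plays C (best of 15, 11, 19, 7); Player II gets 3.
Maximizing over 17, 12, 18, 2, 3, Player II chooses R. Subgame-perfect outcome: (C, R) with payoffs (17, 18).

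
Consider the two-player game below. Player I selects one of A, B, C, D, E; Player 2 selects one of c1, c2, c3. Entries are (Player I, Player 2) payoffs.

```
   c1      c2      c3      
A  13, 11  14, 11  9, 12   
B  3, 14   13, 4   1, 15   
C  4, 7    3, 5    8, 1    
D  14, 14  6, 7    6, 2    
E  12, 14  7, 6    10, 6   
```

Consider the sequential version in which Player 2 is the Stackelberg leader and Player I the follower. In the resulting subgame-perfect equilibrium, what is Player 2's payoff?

14

Work backward from Player I's decision.
- c1 → Player I plays D (best of 13, 3, 4, 14, 12); Player 2 gets 14.
- c2 → Player I plays A (best of 14, 13, 3, 6, 7); Player 2 gets 11.
- c3 → Player I plays E (best of 9, 1, 8, 6, 10); Player 2 gets 6.
Among 14, 11, 6, the best is 14 at c1. Subgame-perfect outcome: (D, c1) with payoffs (14, 14).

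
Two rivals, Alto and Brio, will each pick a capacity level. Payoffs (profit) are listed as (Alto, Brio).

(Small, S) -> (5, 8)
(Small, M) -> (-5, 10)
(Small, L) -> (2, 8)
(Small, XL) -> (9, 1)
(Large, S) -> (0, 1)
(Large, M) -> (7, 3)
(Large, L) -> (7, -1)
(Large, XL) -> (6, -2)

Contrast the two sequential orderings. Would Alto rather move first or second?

If Alto leads: Brio's best replies are Small→M, Large→M; Alto's induced payoffs -5, 7; outcome (Large, M), payoffs (7, 3).
If Brio leads: Alto's best replies are S→Small, M→Large, L→Large, XL→Small; Brio's induced payoffs 8, 3, -1, 1; outcome (Small, S), payoffs (5, 8).
Alto gets 7 moving first and 5 moving second, so Alto prefers to move first.

first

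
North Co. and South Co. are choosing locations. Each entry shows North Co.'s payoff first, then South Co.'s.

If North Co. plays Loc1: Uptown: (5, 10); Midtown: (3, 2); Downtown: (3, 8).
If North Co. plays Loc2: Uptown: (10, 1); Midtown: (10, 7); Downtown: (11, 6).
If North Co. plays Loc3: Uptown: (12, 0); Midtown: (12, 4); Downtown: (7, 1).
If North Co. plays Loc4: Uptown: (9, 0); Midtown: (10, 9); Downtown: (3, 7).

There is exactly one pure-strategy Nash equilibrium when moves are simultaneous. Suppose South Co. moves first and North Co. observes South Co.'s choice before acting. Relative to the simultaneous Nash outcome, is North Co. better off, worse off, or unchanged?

worse off

Backward induction with South Co. moving first.
- Uptown: BR = Loc3, leader payoff 0.
- Midtown: BR = Loc3, leader payoff 4.
- Downtown: BR = Loc2, leader payoff 6.
South Co.'s induced payoffs are 0, 4, 6, so South Co. commits to Downtown. Subgame-perfect outcome: (Loc2, Downtown) with payoffs (11, 6).
For the simultaneous game, intersect best replies.
North Co.'s best replies: Uptown→Loc3; Midtown→Loc3; Downtown→Loc2.
South Co.'s best replies: Loc1→Uptown; Loc2→Midtown; Loc3→Midtown; Loc4→Midtown.
Only (Loc3, Midtown) has each player best-responding; Nash payoffs (12, 4).
North Co. earns 11 sequentially versus 12 at the Nash outcome: worse off.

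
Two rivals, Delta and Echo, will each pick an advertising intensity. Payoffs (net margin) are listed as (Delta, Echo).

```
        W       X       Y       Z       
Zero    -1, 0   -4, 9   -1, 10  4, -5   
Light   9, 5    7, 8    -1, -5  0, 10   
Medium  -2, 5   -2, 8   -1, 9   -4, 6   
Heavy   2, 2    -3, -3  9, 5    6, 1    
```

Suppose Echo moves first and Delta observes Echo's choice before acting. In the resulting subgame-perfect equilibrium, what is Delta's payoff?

Work backward from Delta's decision.
- W → Delta plays Light (best of -1, 9, -2, 2); Echo gets 5.
- X → Delta plays Light (best of -4, 7, -2, -3); Echo gets 8.
- Y → Delta plays Heavy (best of -1, -1, -1, 9); Echo gets 5.
- Z → Delta plays Heavy (best of 4, 0, -4, 6); Echo gets 1.
Among 5, 8, 5, 1, the best is 8 at X. Subgame-perfect outcome: (Light, X) with payoffs (7, 8).

7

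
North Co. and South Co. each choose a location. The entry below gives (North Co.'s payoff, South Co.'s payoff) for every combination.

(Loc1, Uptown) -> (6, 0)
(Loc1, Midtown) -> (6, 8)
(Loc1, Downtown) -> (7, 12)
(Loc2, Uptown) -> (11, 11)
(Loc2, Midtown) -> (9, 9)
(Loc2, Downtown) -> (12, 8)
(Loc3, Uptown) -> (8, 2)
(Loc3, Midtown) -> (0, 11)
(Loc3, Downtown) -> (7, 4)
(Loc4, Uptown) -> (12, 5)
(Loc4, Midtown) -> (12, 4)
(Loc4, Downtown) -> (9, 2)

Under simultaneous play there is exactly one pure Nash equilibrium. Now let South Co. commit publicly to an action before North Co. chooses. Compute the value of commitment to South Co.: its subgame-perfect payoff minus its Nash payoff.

3

North Co. best-responds to each possible South Co. move:
- Uptown → North Co. plays Loc4 (best of 6, 11, 8, 12); South Co. gets 5.
- Midtown → North Co. plays Loc4 (best of 6, 9, 0, 12); South Co. gets 4.
- Downtown → North Co. plays Loc2 (best of 7, 12, 7, 9); South Co. gets 8.
Maximizing over 5, 4, 8, South Co. chooses Downtown. Subgame-perfect outcome: (Loc2, Downtown) with payoffs (12, 8).
Now find the simultaneous Nash equilibrium.
North Co.'s best replies: Uptown→Loc4; Midtown→Loc4; Downtown→Loc2.
South Co.'s best replies: Loc1→Downtown; Loc2→Uptown; Loc3→Midtown; Loc4→Uptown.
The unique mutual best reply is (Loc4, Uptown), giving (12, 5).
South Co.'s commitment gain: 8 − 5 = 3.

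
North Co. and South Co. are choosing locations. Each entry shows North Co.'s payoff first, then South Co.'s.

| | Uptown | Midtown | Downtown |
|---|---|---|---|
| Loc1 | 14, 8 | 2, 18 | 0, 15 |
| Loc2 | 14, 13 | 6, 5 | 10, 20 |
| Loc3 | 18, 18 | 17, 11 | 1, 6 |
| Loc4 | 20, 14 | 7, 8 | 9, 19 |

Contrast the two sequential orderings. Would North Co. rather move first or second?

first

If North Co. leads: South Co.'s best replies are Loc1→Midtown, Loc2→Downtown, Loc3→Uptown, Loc4→Downtown; North Co.'s induced payoffs 2, 10, 18, 9; outcome (Loc3, Uptown), payoffs (18, 18).
If South Co. leads: North Co.'s best replies are Uptown→Loc4, Midtown→Loc3, Downtown→Loc2; South Co.'s induced payoffs 14, 11, 20; outcome (Loc2, Downtown), payoffs (10, 20).
North Co. gets 18 moving first and 10 moving second, so North Co. prefers to move first.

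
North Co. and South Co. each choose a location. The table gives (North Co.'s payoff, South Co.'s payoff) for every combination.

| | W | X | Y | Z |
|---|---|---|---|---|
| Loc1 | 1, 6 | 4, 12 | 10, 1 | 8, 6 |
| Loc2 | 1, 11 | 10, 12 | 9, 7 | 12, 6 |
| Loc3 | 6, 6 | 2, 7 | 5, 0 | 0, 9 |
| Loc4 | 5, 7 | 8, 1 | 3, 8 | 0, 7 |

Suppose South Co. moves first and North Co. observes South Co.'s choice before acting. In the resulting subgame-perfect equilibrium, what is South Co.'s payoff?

Solve by backward induction (South Co. leads).
- W: North Co. compares 1, 1, 6, 5 and picks Loc3; South Co. would get 6.
- X: North Co. compares 4, 10, 2, 8 and picks Loc2; South Co. would get 12.
- Y: North Co. compares 10, 9, 5, 3 and picks Loc1; South Co. would get 1.
- Z: North Co. compares 8, 12, 0, 0 and picks Loc2; South Co. would get 6.
Maximizing over 6, 12, 1, 6, South Co. chooses X. Subgame-perfect outcome: (Loc2, X) with payoffs (10, 12).

12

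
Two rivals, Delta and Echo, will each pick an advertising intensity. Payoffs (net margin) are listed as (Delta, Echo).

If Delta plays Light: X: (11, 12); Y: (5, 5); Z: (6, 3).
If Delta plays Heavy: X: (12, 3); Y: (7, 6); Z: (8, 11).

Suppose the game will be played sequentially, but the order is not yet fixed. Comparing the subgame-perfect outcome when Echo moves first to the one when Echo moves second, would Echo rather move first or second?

If Delta leads: Echo's best replies are Light→X, Heavy→Z; Delta's induced payoffs 11, 8; outcome (Light, X), payoffs (11, 12).
If Echo leads: Delta's best replies are X→Heavy, Y→Heavy, Z→Heavy; Echo's induced payoffs 3, 6, 11; outcome (Heavy, Z), payoffs (8, 11).
Echo gets 11 moving first and 12 moving second, so Echo prefers to move second.

second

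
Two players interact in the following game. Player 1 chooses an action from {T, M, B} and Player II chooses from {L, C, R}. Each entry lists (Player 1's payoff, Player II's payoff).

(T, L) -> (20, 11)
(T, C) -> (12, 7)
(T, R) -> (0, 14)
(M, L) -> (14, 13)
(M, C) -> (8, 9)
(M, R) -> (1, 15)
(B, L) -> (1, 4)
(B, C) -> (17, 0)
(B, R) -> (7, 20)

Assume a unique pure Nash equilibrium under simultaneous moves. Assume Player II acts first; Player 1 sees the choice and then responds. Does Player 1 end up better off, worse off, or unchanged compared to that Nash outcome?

unchanged

Work backward from Player 1's decision.
- L: Player 1 compares 20, 14, 1 and picks T; Player II would get 11.
- C: Player 1 compares 12, 8, 17 and picks B; Player II would get 0.
- R: Player 1 compares 0, 1, 7 and picks B; Player II would get 20.
Among 11, 0, 20, the best is 20 at R. Subgame-perfect outcome: (B, R) with payoffs (7, 20).
Under simultaneous play:
Player 1's best replies: L→T; C→B; R→B.
Player II's best replies: T→R; M→R; B→R.
The unique mutual best reply is (B, R), giving (7, 20).
Player 1 earns 7 sequentially versus 7 at the Nash outcome: unchanged.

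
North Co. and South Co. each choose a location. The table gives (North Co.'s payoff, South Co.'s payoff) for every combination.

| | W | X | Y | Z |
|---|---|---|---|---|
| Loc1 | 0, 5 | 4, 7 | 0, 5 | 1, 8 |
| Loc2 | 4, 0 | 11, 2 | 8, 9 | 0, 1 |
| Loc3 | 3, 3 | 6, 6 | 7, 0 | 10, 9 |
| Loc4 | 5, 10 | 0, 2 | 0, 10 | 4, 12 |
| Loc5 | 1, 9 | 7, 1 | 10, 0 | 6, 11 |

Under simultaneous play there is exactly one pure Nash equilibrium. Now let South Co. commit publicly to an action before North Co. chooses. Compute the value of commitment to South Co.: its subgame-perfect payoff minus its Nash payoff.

1

Backward induction with South Co. moving first.
- W: BR = Loc4, leader payoff 10.
- X: BR = Loc2, leader payoff 2.
- Y: BR = Loc5, leader payoff 0.
- Z: BR = Loc3, leader payoff 9.
Maximizing over 10, 2, 0, 9, South Co. chooses W. Subgame-perfect outcome: (Loc4, W) with payoffs (5, 10).
Under simultaneous play:
North Co.'s best replies: W→Loc4; X→Loc2; Y→Loc5; Z→Loc3.
South Co.'s best replies: Loc1→Z; Loc2→Y; Loc3→Z; Loc4→Z; Loc5→Z.
Only (Loc3, Z) has each player best-responding; Nash payoffs (10, 9).
South Co.'s commitment gain: 10 − 9 = 1.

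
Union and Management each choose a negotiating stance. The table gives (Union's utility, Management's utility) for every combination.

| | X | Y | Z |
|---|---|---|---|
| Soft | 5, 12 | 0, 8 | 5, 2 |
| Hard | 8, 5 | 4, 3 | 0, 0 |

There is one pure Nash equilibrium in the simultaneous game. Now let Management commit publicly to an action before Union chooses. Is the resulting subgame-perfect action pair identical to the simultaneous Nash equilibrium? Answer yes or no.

Backward induction with Management moving first.
- X: Union compares 5, 8 and picks Hard; Management would get 5.
- Y: Union compares 0, 4 and picks Hard; Management would get 3.
- Z: Union compares 5, 0 and picks Soft; Management would get 2.
Among 5, 3, 2, the best is 5 at X. Subgame-perfect outcome: (Hard, X) with payoffs (8, 5).
For the simultaneous game, intersect best replies.
Union's best replies: X→Hard; Y→Hard; Z→Soft.
Management's best replies: Soft→X; Hard→X.
Only (Hard, X) has each player best-responding; Nash payoffs (8, 5).
Sequential outcome (Hard, X) coincides with the Nash profile (Hard, X).

yes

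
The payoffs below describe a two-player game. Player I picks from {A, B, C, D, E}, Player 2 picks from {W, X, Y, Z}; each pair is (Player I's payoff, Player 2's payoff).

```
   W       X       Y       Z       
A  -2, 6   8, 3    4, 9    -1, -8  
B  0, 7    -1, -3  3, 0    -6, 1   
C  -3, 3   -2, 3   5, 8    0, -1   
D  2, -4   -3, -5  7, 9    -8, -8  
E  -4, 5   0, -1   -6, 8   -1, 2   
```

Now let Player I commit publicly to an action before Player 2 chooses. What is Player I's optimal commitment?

Work backward from Player 2's decision.
- A → Player 2 plays Y (best of 6, 3, 9, -8); Player I gets 4.
- B → Player 2 plays W (best of 7, -3, 0, 1); Player I gets 0.
- C → Player 2 plays Y (best of 3, 3, 8, -1); Player I gets 5.
- D → Player 2 plays Y (best of -4, -5, 9, -8); Player I gets 7.
- E → Player 2 plays Y (best of 5, -1, 8, 2); Player I gets -6.
Among 4, 0, 5, 7, -6, the best is 7 at D. Subgame-perfect outcome: (D, Y) with payoffs (7, 9).

D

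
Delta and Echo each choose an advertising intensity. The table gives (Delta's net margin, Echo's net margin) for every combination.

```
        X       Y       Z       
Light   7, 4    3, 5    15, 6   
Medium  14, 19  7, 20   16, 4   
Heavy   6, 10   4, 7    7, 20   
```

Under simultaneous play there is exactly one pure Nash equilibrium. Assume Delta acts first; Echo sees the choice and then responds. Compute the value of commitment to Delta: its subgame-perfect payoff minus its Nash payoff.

8

Work backward from Echo's decision.
- Light: BR = Z, leader payoff 15.
- Medium: BR = Y, leader payoff 7.
- Heavy: BR = Z, leader payoff 7.
Maximizing over 15, 7, 7, Delta chooses Light. Subgame-perfect outcome: (Light, Z) with payoffs (15, 6).
Under simultaneous play:
Delta's best replies: X→Medium; Y→Medium; Z→Medium.
Echo's best replies: Light→Z; Medium→Y; Heavy→Z.
The unique mutual best reply is (Medium, Y), giving (7, 20).
Delta's commitment gain: 15 − 7 = 8.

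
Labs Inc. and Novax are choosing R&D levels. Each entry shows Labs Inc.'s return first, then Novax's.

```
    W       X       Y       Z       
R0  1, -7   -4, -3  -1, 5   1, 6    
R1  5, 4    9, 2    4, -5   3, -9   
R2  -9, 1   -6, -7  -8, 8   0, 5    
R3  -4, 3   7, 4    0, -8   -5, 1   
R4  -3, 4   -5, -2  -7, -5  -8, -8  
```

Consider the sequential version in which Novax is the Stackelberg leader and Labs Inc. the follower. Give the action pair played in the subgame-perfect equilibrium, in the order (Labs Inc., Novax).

Labs Inc. best-responds to each possible Novax move:
- W: BR = R1, leader payoff 4.
- X: BR = R1, leader payoff 2.
- Y: BR = R1, leader payoff -5.
- Z: BR = R1, leader payoff -9.
Maximizing over 4, 2, -5, -9, Novax chooses W. Subgame-perfect outcome: (R1, W) with payoffs (5, 4).

(R1, W)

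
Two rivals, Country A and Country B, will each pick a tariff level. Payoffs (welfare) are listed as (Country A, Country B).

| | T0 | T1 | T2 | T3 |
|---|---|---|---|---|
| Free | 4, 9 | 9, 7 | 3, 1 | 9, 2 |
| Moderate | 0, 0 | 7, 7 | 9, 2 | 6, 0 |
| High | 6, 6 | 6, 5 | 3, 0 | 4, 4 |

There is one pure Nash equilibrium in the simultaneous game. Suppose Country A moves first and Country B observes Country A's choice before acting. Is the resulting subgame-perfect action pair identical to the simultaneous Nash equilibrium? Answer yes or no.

no

Country B best-responds to each possible Country A move:
- Free: Country B compares 9, 7, 1, 2 and picks T0; Country A would get 4.
- Moderate: Country B compares 0, 7, 2, 0 and picks T1; Country A would get 7.
- High: Country B compares 6, 5, 0, 4 and picks T0; Country A would get 6.
Among 4, 7, 6, the best is 7 at Moderate. Subgame-perfect outcome: (Moderate, T1) with payoffs (7, 7).
Under simultaneous play:
Country A's best replies: T0→High; T1→Free; T2→Moderate; T3→Free.
Country B's best replies: Free→T0; Moderate→T1; High→T0.
Only (High, T0) has each player best-responding; Nash payoffs (6, 6).
Sequential outcome (Moderate, T1) differs from the Nash profile (High, T0).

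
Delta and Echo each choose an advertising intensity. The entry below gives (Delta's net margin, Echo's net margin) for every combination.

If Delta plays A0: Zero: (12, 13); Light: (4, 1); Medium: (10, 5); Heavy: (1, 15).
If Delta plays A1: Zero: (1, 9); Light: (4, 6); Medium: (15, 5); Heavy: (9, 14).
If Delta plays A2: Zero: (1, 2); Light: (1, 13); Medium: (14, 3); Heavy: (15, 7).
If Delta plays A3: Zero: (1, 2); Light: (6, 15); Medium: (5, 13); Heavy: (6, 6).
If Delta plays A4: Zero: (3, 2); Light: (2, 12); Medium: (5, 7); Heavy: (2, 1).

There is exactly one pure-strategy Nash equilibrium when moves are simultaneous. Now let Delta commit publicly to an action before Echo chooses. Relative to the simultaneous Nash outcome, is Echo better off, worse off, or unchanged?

worse off

Echo best-responds to each possible Delta move:
- A0 → Echo plays Heavy (best of 13, 1, 5, 15); Delta gets 1.
- A1 → Echo plays Heavy (best of 9, 6, 5, 14); Delta gets 9.
- A2 → Echo plays Light (best of 2, 13, 3, 7); Delta gets 1.
- A3 → Echo plays Light (best of 2, 15, 13, 6); Delta gets 6.
- A4 → Echo plays Light (best of 2, 12, 7, 1); Delta gets 2.
Maximizing over 1, 9, 1, 6, 2, Delta chooses A1. Subgame-perfect outcome: (A1, Heavy) with payoffs (9, 14).
For the simultaneous game, intersect best replies.
Delta's best replies: Zero→A0; Light→A3; Medium→A1; Heavy→A2.
Echo's best replies: A0→Heavy; A1→Heavy; A2→Light; A3→Light; A4→Light.
Only (A3, Light) has each player best-responding; Nash payoffs (6, 15).
Echo earns 14 sequentially versus 15 at the Nash outcome: worse off.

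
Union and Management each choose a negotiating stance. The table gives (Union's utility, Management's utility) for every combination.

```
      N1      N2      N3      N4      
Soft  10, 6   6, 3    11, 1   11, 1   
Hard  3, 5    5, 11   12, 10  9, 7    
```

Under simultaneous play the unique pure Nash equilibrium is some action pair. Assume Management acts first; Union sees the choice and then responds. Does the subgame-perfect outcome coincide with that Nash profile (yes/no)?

Work backward from Union's decision.
- N1: Union compares 10, 3 and picks Soft; Management would get 6.
- N2: Union compares 6, 5 and picks Soft; Management would get 3.
- N3: Union compares 11, 12 and picks Hard; Management would get 10.
- N4: Union compares 11, 9 and picks Soft; Management would get 1.
Management's induced payoffs are 6, 3, 10, 1, so Management commits to N3. Subgame-perfect outcome: (Hard, N3) with payoffs (12, 10).
Now find the simultaneous Nash equilibrium.
Union's best replies: N1→Soft; N2→Soft; N3→Hard; N4→Soft.
Management's best replies: Soft→N1; Hard→N2.
The unique mutual best reply is (Soft, N1), giving (10, 6).
Sequential outcome (Hard, N3) differs from the Nash profile (Soft, N1).

no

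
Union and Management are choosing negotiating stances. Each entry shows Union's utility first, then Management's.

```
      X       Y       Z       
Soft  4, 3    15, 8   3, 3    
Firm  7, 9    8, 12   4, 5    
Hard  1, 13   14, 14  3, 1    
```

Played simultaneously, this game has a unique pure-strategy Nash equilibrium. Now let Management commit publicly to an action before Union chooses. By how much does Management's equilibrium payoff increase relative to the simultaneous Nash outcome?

Union best-responds to each possible Management move:
- X → Union plays Firm (best of 4, 7, 1); Management gets 9.
- Y → Union plays Soft (best of 15, 8, 14); Management gets 8.
- Z → Union plays Firm (best of 3, 4, 3); Management gets 5.
Among 9, 8, 5, the best is 9 at X. Subgame-perfect outcome: (Firm, X) with payoffs (7, 9).
Under simultaneous play:
Union's best replies: X→Firm; Y→Soft; Z→Firm.
Management's best replies: Soft→Y; Firm→Y; Hard→Y.
Only (Soft, Y) has each player best-responding; Nash payoffs (15, 8).
Management's commitment gain: 9 − 8 = 1.

1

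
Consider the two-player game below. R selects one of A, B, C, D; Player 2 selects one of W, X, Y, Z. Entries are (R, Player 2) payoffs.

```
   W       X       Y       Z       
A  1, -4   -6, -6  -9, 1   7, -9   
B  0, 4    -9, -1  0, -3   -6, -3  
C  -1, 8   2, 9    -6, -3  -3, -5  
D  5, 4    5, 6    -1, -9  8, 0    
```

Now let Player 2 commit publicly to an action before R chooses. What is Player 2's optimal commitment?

Solve by backward induction (Player 2 leads).
- W → R plays D (best of 1, 0, -1, 5); Player 2 gets 4.
- X → R plays D (best of -6, -9, 2, 5); Player 2 gets 6.
- Y → R plays B (best of -9, 0, -6, -1); Player 2 gets -3.
- Z → R plays D (best of 7, -6, -3, 8); Player 2 gets 0.
Among 4, 6, -3, 0, the best is 6 at X. Subgame-perfect outcome: (D, X) with payoffs (5, 6).

X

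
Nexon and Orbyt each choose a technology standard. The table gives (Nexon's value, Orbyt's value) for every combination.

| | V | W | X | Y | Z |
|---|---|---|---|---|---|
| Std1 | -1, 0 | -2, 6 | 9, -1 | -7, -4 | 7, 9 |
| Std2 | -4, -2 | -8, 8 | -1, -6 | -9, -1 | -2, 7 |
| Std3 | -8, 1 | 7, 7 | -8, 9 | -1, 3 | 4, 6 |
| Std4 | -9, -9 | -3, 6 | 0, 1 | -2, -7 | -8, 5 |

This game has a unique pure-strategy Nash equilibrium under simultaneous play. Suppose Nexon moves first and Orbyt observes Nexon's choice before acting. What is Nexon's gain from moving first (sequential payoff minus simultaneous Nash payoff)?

Orbyt best-responds to each possible Nexon move:
- Std1: Orbyt compares 0, 6, -1, -4, 9 and picks Z; Nexon would get 7.
- Std2: Orbyt compares -2, 8, -6, -1, 7 and picks W; Nexon would get -8.
- Std3: Orbyt compares 1, 7, 9, 3, 6 and picks X; Nexon would get -8.
- Std4: Orbyt compares -9, 6, 1, -7, 5 and picks W; Nexon would get -3.
Nexon's induced payoffs are 7, -8, -8, -3, so Nexon commits to Std1. Subgame-perfect outcome: (Std1, Z) with payoffs (7, 9).
Under simultaneous play:
Nexon's best replies: V→Std1; W→Std3; X→Std1; Y→Std3; Z→Std1.
Orbyt's best replies: Std1→Z; Std2→W; Std3→X; Std4→W.
The unique mutual best reply is (Std1, Z), giving (7, 9).
Nexon's commitment gain: 7 − 7 = 0.

0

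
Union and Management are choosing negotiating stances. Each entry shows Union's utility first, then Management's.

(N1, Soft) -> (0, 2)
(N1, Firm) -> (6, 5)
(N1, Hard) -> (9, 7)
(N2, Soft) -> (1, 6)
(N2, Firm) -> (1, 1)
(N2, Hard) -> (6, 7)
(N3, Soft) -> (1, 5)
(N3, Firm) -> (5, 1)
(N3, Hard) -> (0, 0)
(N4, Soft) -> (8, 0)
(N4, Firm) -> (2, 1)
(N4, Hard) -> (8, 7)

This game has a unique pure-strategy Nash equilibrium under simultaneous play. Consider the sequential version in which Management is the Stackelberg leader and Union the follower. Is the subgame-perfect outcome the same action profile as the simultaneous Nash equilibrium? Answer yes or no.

yes

Work backward from Union's decision.
- Soft: Union compares 0, 1, 1, 8 and picks N4; Management would get 0.
- Firm: Union compares 6, 1, 5, 2 and picks N1; Management would get 5.
- Hard: Union compares 9, 6, 0, 8 and picks N1; Management would get 7.
Maximizing over 0, 5, 7, Management chooses Hard. Subgame-perfect outcome: (N1, Hard) with payoffs (9, 7).
Now find the simultaneous Nash equilibrium.
Union's best replies: Soft→N4; Firm→N1; Hard→N1.
Management's best replies: N1→Hard; N2→Hard; N3→Soft; N4→Hard.
Only (N1, Hard) has each player best-responding; Nash payoffs (9, 7).
Sequential outcome (N1, Hard) coincides with the Nash profile (N1, Hard).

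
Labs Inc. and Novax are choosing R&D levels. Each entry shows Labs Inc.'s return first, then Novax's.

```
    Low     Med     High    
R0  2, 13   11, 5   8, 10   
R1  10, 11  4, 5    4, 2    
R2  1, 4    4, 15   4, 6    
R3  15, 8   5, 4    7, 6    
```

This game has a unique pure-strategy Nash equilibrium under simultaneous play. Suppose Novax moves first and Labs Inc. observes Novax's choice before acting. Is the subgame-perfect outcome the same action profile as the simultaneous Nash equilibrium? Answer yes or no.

Backward induction with Novax moving first.
- Low → Labs Inc. plays R3 (best of 2, 10, 1, 15); Novax gets 8.
- Med → Labs Inc. plays R0 (best of 11, 4, 4, 5); Novax gets 5.
- High → Labs Inc. plays R0 (best of 8, 4, 4, 7); Novax gets 10.
Novax's induced payoffs are 8, 5, 10, so Novax commits to High. Subgame-perfect outcome: (R0, High) with payoffs (8, 10).
Under simultaneous play:
Labs Inc.'s best replies: Low→R3; Med→R0; High→R0.
Novax's best replies: R0→Low; R1→Low; R2→Med; R3→Low.
Only (R3, Low) has each player best-responding; Nash payoffs (15, 8).
Sequential outcome (R0, High) differs from the Nash profile (R3, Low).

no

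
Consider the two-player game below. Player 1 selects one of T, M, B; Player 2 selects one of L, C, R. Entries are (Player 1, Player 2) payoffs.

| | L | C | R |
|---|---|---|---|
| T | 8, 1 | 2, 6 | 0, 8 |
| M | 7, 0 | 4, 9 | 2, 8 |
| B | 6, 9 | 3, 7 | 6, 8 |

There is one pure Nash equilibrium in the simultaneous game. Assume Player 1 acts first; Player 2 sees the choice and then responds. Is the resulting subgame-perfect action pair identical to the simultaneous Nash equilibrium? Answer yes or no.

no

Backward induction with Player 1 moving first.
- T → Player 2 plays R (best of 1, 6, 8); Player 1 gets 0.
- M → Player 2 plays C (best of 0, 9, 8); Player 1 gets 4.
- B → Player 2 plays L (best of 9, 7, 8); Player 1 gets 6.
Maximizing over 0, 4, 6, Player 1 chooses B. Subgame-perfect outcome: (B, L) with payoffs (6, 9).
Under simultaneous play:
Player 1's best replies: L→T; C→M; R→B.
Player 2's best replies: T→R; M→C; B→L.
Only (M, C) has each player best-responding; Nash payoffs (4, 9).
Sequential outcome (B, L) differs from the Nash profile (M, C).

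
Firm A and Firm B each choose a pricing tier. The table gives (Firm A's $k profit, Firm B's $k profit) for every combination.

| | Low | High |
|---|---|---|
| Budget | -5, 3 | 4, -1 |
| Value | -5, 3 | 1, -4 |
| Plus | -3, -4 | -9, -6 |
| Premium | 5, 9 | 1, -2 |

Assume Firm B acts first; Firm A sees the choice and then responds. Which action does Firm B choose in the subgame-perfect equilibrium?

Backward induction with Firm B moving first.
- Low: Firm A compares -5, -5, -3, 5 and picks Premium; Firm B would get 9.
- High: Firm A compares 4, 1, -9, 1 and picks Budget; Firm B would get -1.
Firm B's induced payoffs are 9, -1, so Firm B commits to Low. Subgame-perfect outcome: (Premium, Low) with payoffs (5, 9).

Low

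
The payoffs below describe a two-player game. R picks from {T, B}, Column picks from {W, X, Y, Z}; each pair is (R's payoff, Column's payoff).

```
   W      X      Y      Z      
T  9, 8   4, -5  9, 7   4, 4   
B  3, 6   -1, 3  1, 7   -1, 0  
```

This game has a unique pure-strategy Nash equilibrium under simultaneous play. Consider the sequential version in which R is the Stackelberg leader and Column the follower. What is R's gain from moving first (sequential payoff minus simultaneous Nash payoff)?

Column best-responds to each possible R move:
- T → Column plays W (best of 8, -5, 7, 4); R gets 9.
- B → Column plays Y (best of 6, 3, 7, 0); R gets 1.
R's induced payoffs are 9, 1, so R commits to T. Subgame-perfect outcome: (T, W) with payoffs (9, 8).
Under simultaneous play:
R's best replies: W→T; X→T; Y→T; Z→T.
Column's best replies: T→W; B→Y.
The unique mutual best reply is (T, W), giving (9, 8).
R's commitment gain: 9 − 9 = 0.

0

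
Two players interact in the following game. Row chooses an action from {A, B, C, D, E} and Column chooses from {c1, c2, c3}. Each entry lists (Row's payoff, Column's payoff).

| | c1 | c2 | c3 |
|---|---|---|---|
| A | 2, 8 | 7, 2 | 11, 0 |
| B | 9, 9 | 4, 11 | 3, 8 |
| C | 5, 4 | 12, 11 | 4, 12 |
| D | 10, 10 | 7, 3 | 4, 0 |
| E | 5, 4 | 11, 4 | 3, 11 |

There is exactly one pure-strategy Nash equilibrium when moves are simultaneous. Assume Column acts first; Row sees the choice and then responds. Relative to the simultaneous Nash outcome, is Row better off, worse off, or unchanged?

better off

Backward induction with Column moving first.
- c1 → Row plays D (best of 2, 9, 5, 10, 5); Column gets 10.
- c2 → Row plays C (best of 7, 4, 12, 7, 11); Column gets 11.
- c3 → Row plays A (best of 11, 3, 4, 4, 3); Column gets 0.
Maximizing over 10, 11, 0, Column chooses c2. Subgame-perfect outcome: (C, c2) with payoffs (12, 11).
Now find the simultaneous Nash equilibrium.
Row's best replies: c1→D; c2→C; c3→A.
Column's best replies: A→c1; B→c2; C→c3; D→c1; E→c3.
The unique mutual best reply is (D, c1), giving (10, 10).
Row earns 12 sequentially versus 10 at the Nash outcome: better off.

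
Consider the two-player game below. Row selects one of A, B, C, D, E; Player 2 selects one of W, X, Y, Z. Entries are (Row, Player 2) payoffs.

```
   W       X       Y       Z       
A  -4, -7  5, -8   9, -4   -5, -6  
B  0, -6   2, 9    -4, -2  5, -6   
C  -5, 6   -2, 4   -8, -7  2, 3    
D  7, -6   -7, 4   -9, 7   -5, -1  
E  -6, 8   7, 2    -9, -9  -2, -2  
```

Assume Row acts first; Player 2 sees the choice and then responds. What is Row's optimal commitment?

A

Work backward from Player 2's decision.
- A: Player 2 compares -7, -8, -4, -6 and picks Y; Row would get 9.
- B: Player 2 compares -6, 9, -2, -6 and picks X; Row would get 2.
- C: Player 2 compares 6, 4, -7, 3 and picks W; Row would get -5.
- D: Player 2 compares -6, 4, 7, -1 and picks Y; Row would get -9.
- E: Player 2 compares 8, 2, -9, -2 and picks W; Row would get -6.
Among 9, 2, -5, -9, -6, the best is 9 at A. Subgame-perfect outcome: (A, Y) with payoffs (9, -4).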